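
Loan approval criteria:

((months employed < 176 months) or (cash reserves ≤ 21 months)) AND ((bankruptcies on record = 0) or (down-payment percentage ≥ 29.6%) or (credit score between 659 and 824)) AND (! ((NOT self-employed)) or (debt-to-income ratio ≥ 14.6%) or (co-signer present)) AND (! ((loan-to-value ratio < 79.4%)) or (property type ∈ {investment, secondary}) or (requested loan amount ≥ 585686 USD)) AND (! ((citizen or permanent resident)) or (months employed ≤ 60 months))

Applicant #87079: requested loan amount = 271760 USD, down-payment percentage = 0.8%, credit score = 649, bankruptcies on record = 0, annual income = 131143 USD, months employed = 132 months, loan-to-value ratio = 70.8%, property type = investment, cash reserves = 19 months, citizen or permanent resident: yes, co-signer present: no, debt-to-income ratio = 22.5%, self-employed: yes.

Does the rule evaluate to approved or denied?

Denied

Atomic conditions:
  months employed < 176 months: 132 < 176 is true
  cash reserves ≤ 21 months: 19 ≤ 21 is true
  bankruptcies on record = 0: 0 == 0 is true
  down-payment percentage ≥ 29.6%: 0.8 ≥ 29.6 is false
  credit score between 659 and 824: 649 in [659, 824] is false
  NOT self-employed: yes → false
  debt-to-income ratio ≥ 14.6%: 22.5 ≥ 14.6 is true
  co-signer present: no → false
  loan-to-value ratio < 79.4%: 70.8 < 79.4 is true
  property type ∈ {investment, secondary}: investment is in the set → true
  requested loan amount ≥ 585686 USD: 271760 ≥ 585686 is false
  citizen or permanent resident: yes → true
  months employed ≤ 60 months: 132 ≤ 60 is false
Combine:
[1] true OR true = true
[2] true OR false OR false = true
[3.1] NOT false = true
[3] true OR true OR false = true
[4.1] NOT true = false
[4] false OR true OR false = true
[5.1] NOT true = false
[5] false OR false = false
[root] true AND true AND true AND true AND false = false
Overall: false → denied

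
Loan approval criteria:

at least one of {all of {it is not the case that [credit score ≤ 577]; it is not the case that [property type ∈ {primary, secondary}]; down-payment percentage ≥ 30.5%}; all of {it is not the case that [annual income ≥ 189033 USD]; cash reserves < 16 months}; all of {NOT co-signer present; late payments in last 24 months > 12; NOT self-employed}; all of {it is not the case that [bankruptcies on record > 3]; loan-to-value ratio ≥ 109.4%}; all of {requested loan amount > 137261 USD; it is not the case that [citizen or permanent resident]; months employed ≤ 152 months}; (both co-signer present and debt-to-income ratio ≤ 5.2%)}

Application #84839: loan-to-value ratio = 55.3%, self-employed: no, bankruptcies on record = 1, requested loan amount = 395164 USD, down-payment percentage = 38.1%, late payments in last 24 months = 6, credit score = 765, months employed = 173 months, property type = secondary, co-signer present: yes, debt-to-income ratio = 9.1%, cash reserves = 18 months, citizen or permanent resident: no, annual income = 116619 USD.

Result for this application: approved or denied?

Denied

Atomic conditions:
  credit score ≤ 577: 765 ≤ 577 is false
  property type ∈ {primary, secondary}: secondary is in the set → true
  down-payment percentage ≥ 30.5%: 38.1 ≥ 30.5 is true
  annual income ≥ 189033 USD: 116619 ≥ 189033 is false
  cash reserves < 16 months: 18 < 16 is false
  NOT co-signer present: yes → false
  late payments in last 24 months > 12: 6 > 12 is false
  NOT self-employed: no → true
  bankruptcies on record > 3: 1 > 3 is false
  loan-to-value ratio ≥ 109.4%: 55.3 ≥ 109.4 is false
  requested loan amount > 137261 USD: 395164 > 137261 is true
  citizen or permanent resident: no → false
  months employed ≤ 152 months: 173 ≤ 152 is false
  co-signer present: yes → true
  debt-to-income ratio ≤ 5.2%: 9.1 ≤ 5.2 is false
Combine:
[1.1] NOT false = true
[1.2] NOT true = false
[1] true AND false AND true = false
[2.1] NOT false = true
[2] true AND false = false
[3] false AND false AND true = false
[4.1] NOT false = true
[4] true AND false = false
[5.2] NOT false = true
[5] true AND true AND false = false
[6] true AND false = false
[root] false OR false OR false OR false OR false OR false = false
Overall: false → denied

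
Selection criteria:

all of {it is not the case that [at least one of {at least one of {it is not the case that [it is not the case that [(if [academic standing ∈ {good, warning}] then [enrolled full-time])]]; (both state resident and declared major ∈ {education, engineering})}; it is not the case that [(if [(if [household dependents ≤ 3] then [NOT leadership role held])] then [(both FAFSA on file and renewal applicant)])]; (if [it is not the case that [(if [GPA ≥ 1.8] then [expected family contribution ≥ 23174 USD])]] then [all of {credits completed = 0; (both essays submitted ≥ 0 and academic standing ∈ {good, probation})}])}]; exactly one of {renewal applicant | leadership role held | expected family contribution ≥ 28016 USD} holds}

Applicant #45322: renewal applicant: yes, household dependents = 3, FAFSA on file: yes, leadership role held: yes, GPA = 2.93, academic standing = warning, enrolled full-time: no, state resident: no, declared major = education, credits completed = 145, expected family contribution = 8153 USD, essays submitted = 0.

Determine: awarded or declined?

Atomic conditions:
  academic standing ∈ {good, warning}: warning is in the set → true
  enrolled full-time: no → false
  state resident: no → false
  declared major ∈ {education, engineering}: education is in the set → true
  household dependents ≤ 3: 3 ≤ 3 is true
  NOT leadership role held: yes → false
  FAFSA on file: yes → true
  renewal applicant: yes → true
  GPA ≥ 1.8: 2.93 ≥ 1.8 is true
  expected family contribution ≥ 23174 USD: 8153 ≥ 23174 is false
  credits completed = 0: 145 == 0 is false
  essays submitted ≥ 0: 0 ≥ 0 is true
  academic standing ∈ {good, probation}: warning is not in the set → false
  leadership role held: yes → true
  expected family contribution ≥ 28016 USD: 8153 ≥ 28016 is false
Combine:
[1.1.1.1.1.1] true → false = false
[1.1.1.1.1] NOT false = true
[1.1.1.1] NOT true = false
[1.1.1.2] false AND true = false
[1.1.1] false OR false = false
[1.1.2.1.1] true → false = false
[1.1.2.1.2] true AND true = true
[1.1.2.1] false → true (antecedent false ⇒ implication holds) = true
[1.1.2] NOT true = false
[1.1.3.1.1] true → false = false
[1.1.3.1] NOT false = true
[1.1.3.2.2] true AND false = false
[1.1.3.2] false AND false = false
[1.1.3] true → false = false
[1.1] false OR false OR false = false
[1] NOT false = true
[2] exactly-one(true, true, false) = false
[root] true AND false = false
Overall: false → declined

Declined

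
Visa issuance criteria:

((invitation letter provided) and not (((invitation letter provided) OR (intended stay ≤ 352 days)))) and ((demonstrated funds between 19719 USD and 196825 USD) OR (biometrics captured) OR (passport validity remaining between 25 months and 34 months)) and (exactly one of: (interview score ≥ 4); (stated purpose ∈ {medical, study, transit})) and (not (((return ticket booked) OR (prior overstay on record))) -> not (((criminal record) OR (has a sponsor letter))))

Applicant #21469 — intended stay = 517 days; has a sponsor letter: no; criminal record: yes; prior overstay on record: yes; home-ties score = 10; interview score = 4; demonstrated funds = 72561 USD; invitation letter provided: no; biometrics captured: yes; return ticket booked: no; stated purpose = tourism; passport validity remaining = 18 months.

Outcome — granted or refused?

Refused

Atomic conditions:
  invitation letter provided: no → false
  intended stay ≤ 352 days: 517 ≤ 352 is false
  demonstrated funds between 19719 USD and 196825 USD: 72561 in [19719, 196825] is true
  biometrics captured: yes → true
  passport validity remaining between 25 months and 34 months: 18 in [25, 34] is false
  interview score ≥ 4: 4 ≥ 4 is true
  stated purpose ∈ {medical, study, transit}: tourism is not in the set → false
  return ticket booked: no → false
  prior overstay on record: yes → true
  criminal record: yes → true
  has a sponsor letter: no → false
Combine:
[1.2.1] false OR false = false
[1.2] NOT false = true
[1] false AND true = false
[2] true OR true OR false = true
[3] exactly-one(true, false) = true
[4.1.1] false OR true = true
[4.1] NOT true = false
[4.2.1] true OR false = true
[4.2] NOT true = false
[4] false → false (antecedent false ⇒ implication holds) = true
[root] false AND true AND true AND true = false
Overall: false → refused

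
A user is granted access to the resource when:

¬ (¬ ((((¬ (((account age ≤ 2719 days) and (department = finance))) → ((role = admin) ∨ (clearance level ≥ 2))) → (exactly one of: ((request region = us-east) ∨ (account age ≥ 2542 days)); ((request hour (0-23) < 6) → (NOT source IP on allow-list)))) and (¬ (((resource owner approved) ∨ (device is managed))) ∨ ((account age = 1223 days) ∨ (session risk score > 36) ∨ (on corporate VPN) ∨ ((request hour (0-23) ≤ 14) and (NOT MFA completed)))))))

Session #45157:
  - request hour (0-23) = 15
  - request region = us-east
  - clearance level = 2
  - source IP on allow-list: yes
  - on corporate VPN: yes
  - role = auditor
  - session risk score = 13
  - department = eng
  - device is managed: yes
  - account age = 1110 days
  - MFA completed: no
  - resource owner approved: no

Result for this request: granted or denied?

Atomic conditions:
  account age ≤ 2719 days: 1110 ≤ 2719 is true
  department = finance: eng == finance is false
  role = admin: auditor == admin is false
  clearance level ≥ 2: 2 ≥ 2 is true
  request region = us-east: us-east == us-east is true
  account age ≥ 2542 days: 1110 ≥ 2542 is false
  request hour (0-23) < 6: 15 < 6 is false
  NOT source IP on allow-list: yes → false
  resource owner approved: no → false
  device is managed: yes → true
  account age = 1223 days: 1110 == 1223 is false
  session risk score > 36: 13 > 36 is false
  on corporate VPN: yes → true
  request hour (0-23) ≤ 14: 15 ≤ 14 is false
  NOT MFA completed: no → true
Combine:
[1.1.1.1.1.1] true AND false = false
[1.1.1.1.1] NOT false = true
[1.1.1.1.2] false OR true = true
[1.1.1.1] true → true = true
[1.1.1.2.1] true OR false = true
[1.1.1.2.2] false → false (antecedent false ⇒ implication holds) = true
[1.1.1.2] exactly-one(true, true) = false
[1.1.1] true → false = false
[1.1.2.1.1] false OR true = true
[1.1.2.1] NOT true = false
[1.1.2.2.4] false AND true = false
[1.1.2.2] false OR false OR true OR false = true
[1.1.2] false OR true = true
[1.1] false AND true = false
[1] NOT false = true
[root] NOT true = false
Overall: false → denied

Denied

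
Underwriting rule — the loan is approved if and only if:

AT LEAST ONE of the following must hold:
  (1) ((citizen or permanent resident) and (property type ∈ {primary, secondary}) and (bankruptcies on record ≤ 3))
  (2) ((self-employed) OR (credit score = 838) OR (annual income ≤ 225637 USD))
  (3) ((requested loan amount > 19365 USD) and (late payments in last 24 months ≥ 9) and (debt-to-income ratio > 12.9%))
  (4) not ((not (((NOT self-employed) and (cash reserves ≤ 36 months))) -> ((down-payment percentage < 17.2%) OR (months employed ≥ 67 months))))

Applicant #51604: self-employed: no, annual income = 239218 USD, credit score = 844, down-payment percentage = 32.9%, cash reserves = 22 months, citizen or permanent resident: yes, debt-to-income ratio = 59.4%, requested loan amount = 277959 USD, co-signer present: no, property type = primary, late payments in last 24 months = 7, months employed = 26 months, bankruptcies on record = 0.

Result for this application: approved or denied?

Atomic conditions:
  citizen or permanent resident: yes → true
  property type ∈ {primary, secondary}: primary is in the set → true
  bankruptcies on record ≤ 3: 0 ≤ 3 is true
  self-employed: no → false
  credit score = 838: 844 == 838 is false
  annual income ≤ 225637 USD: 239218 ≤ 225637 is false
  requested loan amount > 19365 USD: 277959 > 19365 is true
  late payments in last 24 months ≥ 9: 7 ≥ 9 is false
  debt-to-income ratio > 12.9%: 59.4 > 12.9 is true
  NOT self-employed: no → true
  cash reserves ≤ 36 months: 22 ≤ 36 is true
  down-payment percentage < 17.2%: 32.9 < 17.2 is false
  months employed ≥ 67 months: 26 ≥ 67 is false
Combine:
[1] true AND true AND true = true
[2] false OR false OR false = false
[3] true AND false AND true = false
[4.1.1.1] true AND true = true
[4.1.1] NOT true = false
[4.1.2] false OR false = false
[4.1] false → false (antecedent false ⇒ implication holds) = true
[4] NOT true = false
[root] true OR false OR false OR false = true
Overall: true → approved

Approved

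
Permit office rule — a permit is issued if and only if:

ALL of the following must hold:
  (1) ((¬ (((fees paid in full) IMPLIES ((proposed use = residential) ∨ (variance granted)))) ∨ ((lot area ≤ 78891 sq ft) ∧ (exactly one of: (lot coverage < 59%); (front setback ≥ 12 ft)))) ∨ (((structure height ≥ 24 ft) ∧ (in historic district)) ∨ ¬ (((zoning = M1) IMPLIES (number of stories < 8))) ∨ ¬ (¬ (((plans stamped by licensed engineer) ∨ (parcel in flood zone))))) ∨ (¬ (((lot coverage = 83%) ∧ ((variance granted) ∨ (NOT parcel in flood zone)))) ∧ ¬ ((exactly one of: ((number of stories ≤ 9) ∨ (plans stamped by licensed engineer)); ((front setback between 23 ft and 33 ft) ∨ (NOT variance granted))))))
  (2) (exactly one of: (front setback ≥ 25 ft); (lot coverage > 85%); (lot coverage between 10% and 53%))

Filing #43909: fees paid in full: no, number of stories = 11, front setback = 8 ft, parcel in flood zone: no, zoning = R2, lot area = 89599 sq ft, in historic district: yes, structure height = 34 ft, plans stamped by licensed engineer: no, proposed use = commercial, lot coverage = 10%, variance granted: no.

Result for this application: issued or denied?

Atomic conditions:
  fees paid in full: no → false
  proposed use = residential: commercial == residential is false
  variance granted: no → false
  lot area ≤ 78891 sq ft: 89599 ≤ 78891 is false
  lot coverage < 59%: 10 < 59 is true
  front setback ≥ 12 ft: 8 ≥ 12 is false
  structure height ≥ 24 ft: 34 ≥ 24 is true
  in historic district: yes → true
  zoning = M1: R2 == M1 is false
  number of stories < 8: 11 < 8 is false
  plans stamped by licensed engineer: no → false
  parcel in flood zone: no → false
  lot coverage = 83%: 10 == 83 is false
  NOT parcel in flood zone: no → true
  number of stories ≤ 9: 11 ≤ 9 is false
  front setback between 23 ft and 33 ft: 8 in [23, 33] is false
  NOT variance granted: no → true
  front setback ≥ 25 ft: 8 ≥ 25 is false
  lot coverage > 85%: 10 > 85 is false
  lot coverage between 10% and 53%: 10 in [10, 53] is true
Combine:
[1.1.1.1.2] false OR false = false
[1.1.1.1] false → false (antecedent false ⇒ implication holds) = true
[1.1.1] NOT true = false
[1.1.2.2] exactly-one(true, false) = true
[1.1.2] false AND true = false
[1.1] false OR false = false
[1.2.1] true AND true = true
[1.2.2.1] false → false (antecedent false ⇒ implication holds) = true
[1.2.2] NOT true = false
[1.2.3.1.1] false OR false = false
[1.2.3.1] NOT false = true
[1.2.3] NOT true = false
[1.2] true OR false OR false = true
[1.3.1.1.2] false OR true = true
[1.3.1.1] false AND true = false
[1.3.1] NOT false = true
[1.3.2.1.1] false OR false = false
[1.3.2.1.2] false OR true = true
[1.3.2.1] exactly-one(false, true) = true
[1.3.2] NOT true = false
[1.3] true AND false = false
[1] false OR true OR false = true
[2] exactly-one(false, false, true) = true
[root] true AND true = true
Overall: true → issued

Issued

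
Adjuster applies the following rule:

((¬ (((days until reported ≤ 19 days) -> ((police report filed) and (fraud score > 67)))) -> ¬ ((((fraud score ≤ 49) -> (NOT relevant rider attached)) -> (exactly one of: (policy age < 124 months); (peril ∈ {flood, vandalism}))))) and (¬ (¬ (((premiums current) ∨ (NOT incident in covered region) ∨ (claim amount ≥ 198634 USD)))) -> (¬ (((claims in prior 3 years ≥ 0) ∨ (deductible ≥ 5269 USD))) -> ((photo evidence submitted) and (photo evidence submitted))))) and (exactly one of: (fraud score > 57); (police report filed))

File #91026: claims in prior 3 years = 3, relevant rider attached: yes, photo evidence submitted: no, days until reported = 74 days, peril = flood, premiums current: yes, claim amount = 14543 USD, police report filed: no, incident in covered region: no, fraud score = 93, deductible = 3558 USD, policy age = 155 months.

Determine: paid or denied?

Paid

Atomic conditions:
  days until reported ≤ 19 days: 74 ≤ 19 is false
  police report filed: no → false
  fraud score > 67: 93 > 67 is true
  fraud score ≤ 49: 93 ≤ 49 is false
  NOT relevant rider attached: yes → false
  policy age < 124 months: 155 < 124 is false
  peril ∈ {flood, vandalism}: flood is in the set → true
  premiums current: yes → true
  NOT incident in covered region: no → true
  claim amount ≥ 198634 USD: 14543 ≥ 198634 is false
  claims in prior 3 years ≥ 0: 3 ≥ 0 is true
  deductible ≥ 5269 USD: 3558 ≥ 5269 is false
  photo evidence submitted: no → false
  fraud score > 57: 93 > 57 is true
Combine:
[1.1.1.1.2] false AND true = false
[1.1.1.1] false → false (antecedent false ⇒ implication holds) = true
[1.1.1] NOT true = false
[1.1.2.1.1] false → false (antecedent false ⇒ implication holds) = true
[1.1.2.1.2] exactly-one(false, true) = true
[1.1.2.1] true → true = true
[1.1.2] NOT true = false
[1.1] false → false (antecedent false ⇒ implication holds) = true
[1.2.1.1.1] true OR true OR false = true
[1.2.1.1] NOT true = false
[1.2.1] NOT false = true
[1.2.2.1.1] true OR false = true
[1.2.2.1] NOT true = false
[1.2.2.2] false AND false = false
[1.2.2] false → false (antecedent false ⇒ implication holds) = true
[1.2] true → true = true
[1] true AND true = true
[2] exactly-one(true, false) = true
[root] true AND true = true
Overall: true → paid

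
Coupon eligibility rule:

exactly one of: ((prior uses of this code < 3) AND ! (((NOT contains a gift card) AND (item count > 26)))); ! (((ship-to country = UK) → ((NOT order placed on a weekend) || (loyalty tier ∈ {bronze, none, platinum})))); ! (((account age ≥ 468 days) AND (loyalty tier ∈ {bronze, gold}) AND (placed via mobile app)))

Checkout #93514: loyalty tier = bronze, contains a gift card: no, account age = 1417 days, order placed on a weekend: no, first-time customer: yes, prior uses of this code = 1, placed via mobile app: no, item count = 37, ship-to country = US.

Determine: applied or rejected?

Atomic conditions:
  prior uses of this code < 3: 1 < 3 is true
  NOT contains a gift card: no → true
  item count > 26: 37 > 26 is true
  ship-to country = UK: US == UK is false
  NOT order placed on a weekend: no → true
  loyalty tier ∈ {bronze, none, platinum}: bronze is in the set → true
  account age ≥ 468 days: 1417 ≥ 468 is true
  loyalty tier ∈ {bronze, gold}: bronze is in the set → true
  placed via mobile app: no → false
Combine:
[1.2.1] true AND true = true
[1.2] NOT true = false
[1] true AND false = false
[2.1.2] true OR true = true
[2.1] false → true (antecedent false ⇒ implication holds) = true
[2] NOT true = false
[3.1] true AND true AND false = false
[3] NOT false = true
[root] exactly-one(false, false, true) = true
Overall: true → applied

Applied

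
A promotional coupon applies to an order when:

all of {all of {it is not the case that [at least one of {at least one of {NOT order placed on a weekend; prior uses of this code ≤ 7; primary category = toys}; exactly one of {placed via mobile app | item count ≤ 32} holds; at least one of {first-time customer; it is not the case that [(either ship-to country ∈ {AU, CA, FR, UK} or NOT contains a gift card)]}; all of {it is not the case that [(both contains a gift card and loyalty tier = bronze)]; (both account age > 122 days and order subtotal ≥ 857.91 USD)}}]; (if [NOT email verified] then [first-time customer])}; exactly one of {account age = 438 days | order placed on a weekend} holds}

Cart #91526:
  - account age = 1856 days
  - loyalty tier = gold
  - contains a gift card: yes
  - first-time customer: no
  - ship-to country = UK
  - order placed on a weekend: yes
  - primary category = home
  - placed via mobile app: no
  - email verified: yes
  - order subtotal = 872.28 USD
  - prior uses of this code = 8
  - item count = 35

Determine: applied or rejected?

Atomic conditions:
  NOT order placed on a weekend: yes → false
  prior uses of this code ≤ 7: 8 ≤ 7 is false
  primary category = toys: home == toys is false
  placed via mobile app: no → false
  item count ≤ 32: 35 ≤ 32 is false
  first-time customer: no → false
  ship-to country ∈ {AU, CA, FR, UK}: UK is in the set → true
  NOT contains a gift card: yes → false
  contains a gift card: yes → true
  loyalty tier = bronze: gold == bronze is false
  account age > 122 days: 1856 > 122 is true
  order subtotal ≥ 857.91 USD: 872.28 ≥ 857.91 is true
  NOT email verified: yes → false
  account age = 438 days: 1856 == 438 is false
  order placed on a weekend: yes → true
Combine:
[1.1.1.1] false OR false OR false = false
[1.1.1.2] exactly-one(false, false) = false
[1.1.1.3.2.1] true OR false = true
[1.1.1.3.2] NOT true = false
[1.1.1.3] false OR false = false
[1.1.1.4.1.1] true AND false = false
[1.1.1.4.1] NOT false = true
[1.1.1.4.2] true AND true = true
[1.1.1.4] true AND true = true
[1.1.1] false OR false OR false OR true = true
[1.1] NOT true = false
[1.2] false → false (antecedent false ⇒ implication holds) = true
[1] false AND true = false
[2] exactly-one(false, true) = true
[root] false AND true = false
Overall: false → rejected

Rejected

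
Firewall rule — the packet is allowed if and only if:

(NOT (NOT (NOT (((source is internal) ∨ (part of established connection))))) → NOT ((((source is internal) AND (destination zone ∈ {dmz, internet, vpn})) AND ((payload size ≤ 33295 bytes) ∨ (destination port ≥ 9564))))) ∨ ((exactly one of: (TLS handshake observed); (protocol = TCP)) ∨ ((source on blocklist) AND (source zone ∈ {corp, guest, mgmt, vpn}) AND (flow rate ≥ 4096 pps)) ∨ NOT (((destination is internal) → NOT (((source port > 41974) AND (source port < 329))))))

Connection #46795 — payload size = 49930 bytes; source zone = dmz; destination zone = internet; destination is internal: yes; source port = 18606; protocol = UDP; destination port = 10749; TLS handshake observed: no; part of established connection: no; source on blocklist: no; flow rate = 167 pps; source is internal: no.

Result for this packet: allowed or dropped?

Allowed

Atomic conditions:
  source is internal: no → false
  part of established connection: no → false
  destination zone ∈ {dmz, internet, vpn}: internet is in the set → true
  payload size ≤ 33295 bytes: 49930 ≤ 33295 is false
  destination port ≥ 9564: 10749 ≥ 9564 is true
  TLS handshake observed: no → false
  protocol = TCP: UDP == TCP is false
  source on blocklist: no → false
  source zone ∈ {corp, guest, mgmt, vpn}: dmz is not in the set → false
  flow rate ≥ 4096 pps: 167 ≥ 4096 is false
  destination is internal: yes → true
  source port > 41974: 18606 > 41974 is false
  source port < 329: 18606 < 329 is false
Combine:
[1.1.1.1.1] false OR false = false
[1.1.1.1] NOT false = true
[1.1.1] NOT true = false
[1.1] NOT false = true
[1.2.1.1] false AND true = false
[1.2.1.2] false OR true = true
[1.2.1] false AND true = false
[1.2] NOT false = true
[1] true → true = true
[2.1] exactly-one(false, false) = false
[2.2] false AND false AND false = false
[2.3.1.2.1] false AND false = false
[2.3.1.2] NOT false = true
[2.3.1] true → true = true
[2.3] NOT true = false
[2] false OR false OR false = false
[root] true OR false = true
Overall: true → allowed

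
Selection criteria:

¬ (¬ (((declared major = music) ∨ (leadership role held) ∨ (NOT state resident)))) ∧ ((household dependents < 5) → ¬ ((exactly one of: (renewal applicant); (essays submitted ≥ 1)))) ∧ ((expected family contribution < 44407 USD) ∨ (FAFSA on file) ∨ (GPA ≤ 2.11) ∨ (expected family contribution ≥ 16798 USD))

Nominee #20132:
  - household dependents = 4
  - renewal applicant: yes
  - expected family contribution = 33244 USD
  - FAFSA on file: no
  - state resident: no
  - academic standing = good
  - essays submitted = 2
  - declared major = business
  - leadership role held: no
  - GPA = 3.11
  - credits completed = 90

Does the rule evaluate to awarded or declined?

Atomic conditions:
  declared major = music: business == music is false
  leadership role held: no → false
  NOT state resident: no → true
  household dependents < 5: 4 < 5 is true
  renewal applicant: yes → true
  essays submitted ≥ 1: 2 ≥ 1 is true
  expected family contribution < 44407 USD: 33244 < 44407 is true
  FAFSA on file: no → false
  GPA ≤ 2.11: 3.11 ≤ 2.11 is false
  expected family contribution ≥ 16798 USD: 33244 ≥ 16798 is true
Combine:
[1.1.1] false OR false OR true = true
[1.1] NOT true = false
[1] NOT false = true
[2.2.1] exactly-one(true, true) = false
[2.2] NOT false = true
[2] true → true = true
[3] true OR false OR false OR true = true
[root] true AND true AND true = true
Overall: true → awarded

Awarded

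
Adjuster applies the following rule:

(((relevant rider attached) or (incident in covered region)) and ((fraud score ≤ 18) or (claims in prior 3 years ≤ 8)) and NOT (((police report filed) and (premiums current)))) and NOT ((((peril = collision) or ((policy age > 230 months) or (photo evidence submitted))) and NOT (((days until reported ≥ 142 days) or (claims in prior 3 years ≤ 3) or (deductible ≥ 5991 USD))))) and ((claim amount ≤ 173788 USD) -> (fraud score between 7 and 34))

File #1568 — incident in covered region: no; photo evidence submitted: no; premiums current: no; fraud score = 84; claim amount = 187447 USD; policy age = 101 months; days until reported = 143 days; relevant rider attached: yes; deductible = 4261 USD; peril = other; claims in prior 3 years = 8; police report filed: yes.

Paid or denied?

Paid

Atomic conditions:
  relevant rider attached: yes → true
  incident in covered region: no → false
  fraud score ≤ 18: 84 ≤ 18 is false
  claims in prior 3 years ≤ 8: 8 ≤ 8 is true
  police report filed: yes → true
  premiums current: no → false
  peril = collision: other == collision is false
  policy age > 230 months: 101 > 230 is false
  photo evidence submitted: no → false
  days until reported ≥ 142 days: 143 ≥ 142 is true
  claims in prior 3 years ≤ 3: 8 ≤ 3 is false
  deductible ≥ 5991 USD: 4261 ≥ 5991 is false
  claim amount ≤ 173788 USD: 187447 ≤ 173788 is false
  fraud score between 7 and 34: 84 in [7, 34] is false
Combine:
[1.1] true OR false = true
[1.2] false OR true = true
[1.3.1] true AND false = false
[1.3] NOT false = true
[1] true AND true AND true = true
[2.1.1.2] false OR false = false
[2.1.1] false OR false = false
[2.1.2.1] true OR false OR false = true
[2.1.2] NOT true = false
[2.1] false AND false = false
[2] NOT false = true
[3] false → false (antecedent false ⇒ implication holds) = true
[root] true AND true AND true = true
Overall: true → paid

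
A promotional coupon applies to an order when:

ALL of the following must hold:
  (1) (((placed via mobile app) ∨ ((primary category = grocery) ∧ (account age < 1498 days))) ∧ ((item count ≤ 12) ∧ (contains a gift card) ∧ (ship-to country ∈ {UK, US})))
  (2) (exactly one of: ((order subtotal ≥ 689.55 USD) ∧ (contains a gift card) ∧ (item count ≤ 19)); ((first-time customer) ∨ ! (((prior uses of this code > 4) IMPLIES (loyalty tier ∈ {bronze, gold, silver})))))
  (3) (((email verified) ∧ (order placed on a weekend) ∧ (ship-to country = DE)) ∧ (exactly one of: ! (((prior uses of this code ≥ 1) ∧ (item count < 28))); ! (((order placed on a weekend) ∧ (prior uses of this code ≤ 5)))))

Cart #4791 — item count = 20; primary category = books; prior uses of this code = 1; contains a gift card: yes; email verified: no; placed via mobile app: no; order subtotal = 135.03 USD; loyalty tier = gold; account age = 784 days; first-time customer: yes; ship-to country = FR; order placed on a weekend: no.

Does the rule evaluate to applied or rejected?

Rejected

Atomic conditions:
  placed via mobile app: no → false
  primary category = grocery: books == grocery is false
  account age < 1498 days: 784 < 1498 is true
  item count ≤ 12: 20 ≤ 12 is false
  contains a gift card: yes → true
  ship-to country ∈ {UK, US}: FR is not in the set → false
  order subtotal ≥ 689.55 USD: 135.03 ≥ 689.55 is false
  item count ≤ 19: 20 ≤ 19 is false
  first-time customer: yes → true
  prior uses of this code > 4: 1 > 4 is false
  loyalty tier ∈ {bronze, gold, silver}: gold is in the set → true
  email verified: no → false
  order placed on a weekend: no → false
  ship-to country = DE: FR == DE is false
  prior uses of this code ≥ 1: 1 ≥ 1 is true
  item count < 28: 20 < 28 is true
  prior uses of this code ≤ 5: 1 ≤ 5 is true
Combine:
[1.1.2] false AND true = false
[1.1] false OR false = false
[1.2] false AND true AND false = false
[1] false AND false = false
[2.1] false AND true AND false = false
[2.2.2.1] false → true (antecedent false ⇒ implication holds) = true
[2.2.2] NOT true = false
[2.2] true OR false = true
[2] exactly-one(false, true) = true
[3.1] false AND false AND false = false
[3.2.1.1] true AND true = true
[3.2.1] NOT true = false
[3.2.2.1] false AND true = false
[3.2.2] NOT false = true
[3.2] exactly-one(false, true) = true
[3] false AND true = false
[root] false AND true AND false = false
Overall: false → rejected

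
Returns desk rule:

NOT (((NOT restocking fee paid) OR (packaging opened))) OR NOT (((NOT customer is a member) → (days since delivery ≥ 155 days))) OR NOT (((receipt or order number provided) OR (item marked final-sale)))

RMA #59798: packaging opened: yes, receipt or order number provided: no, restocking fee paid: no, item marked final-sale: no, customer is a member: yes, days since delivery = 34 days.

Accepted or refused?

Accepted

Atomic conditions:
  NOT restocking fee paid: no → true
  packaging opened: yes → true
  NOT customer is a member: yes → false
  days since delivery ≥ 155 days: 34 ≥ 155 is false
  receipt or order number provided: no → false
  item marked final-sale: no → false
Combine:
[1.1] true OR true = true
[1] NOT true = false
[2.1] false → false (antecedent false ⇒ implication holds) = true
[2] NOT true = false
[3.1] false OR false = false
[3] NOT false = true
[root] false OR false OR true = true
Overall: true → accepted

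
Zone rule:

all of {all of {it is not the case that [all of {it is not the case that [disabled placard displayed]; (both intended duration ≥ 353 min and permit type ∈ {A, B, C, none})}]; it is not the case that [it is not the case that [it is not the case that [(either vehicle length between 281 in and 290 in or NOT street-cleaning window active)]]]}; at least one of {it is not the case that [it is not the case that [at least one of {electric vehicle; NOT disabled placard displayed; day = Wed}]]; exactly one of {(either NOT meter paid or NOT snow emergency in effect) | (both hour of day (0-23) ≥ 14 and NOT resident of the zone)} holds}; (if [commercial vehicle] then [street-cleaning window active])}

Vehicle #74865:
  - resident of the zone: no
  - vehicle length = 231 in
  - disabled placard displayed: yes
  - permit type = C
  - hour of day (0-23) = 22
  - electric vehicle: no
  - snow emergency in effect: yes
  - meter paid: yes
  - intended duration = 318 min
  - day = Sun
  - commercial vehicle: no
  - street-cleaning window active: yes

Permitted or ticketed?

Atomic conditions:
  disabled placard displayed: yes → true
  intended duration ≥ 353 min: 318 ≥ 353 is false
  permit type ∈ {A, B, C, none}: C is in the set → true
  vehicle length between 281 in and 290 in: 231 in [281, 290] is false
  NOT street-cleaning window active: yes → false
  electric vehicle: no → false
  NOT disabled placard displayed: yes → false
  day = Wed: Sun == Wed is false
  NOT meter paid: yes → false
  NOT snow emergency in effect: yes → false
  hour of day (0-23) ≥ 14: 22 ≥ 14 is true
  NOT resident of the zone: no → true
  commercial vehicle: no → false
  street-cleaning window active: yes → true
Combine:
[1.1.1.1] NOT true = false
[1.1.1.2] false AND true = false
[1.1.1] false AND false = false
[1.1] NOT false = true
[1.2.1.1.1] false OR false = false
[1.2.1.1] NOT false = true
[1.2.1] NOT true = false
[1.2] NOT false = true
[1] true AND true = true
[2.1.1.1] false OR false OR false = false
[2.1.1] NOT false = true
[2.1] NOT true = false
[2.2.1] false OR false = false
[2.2.2] true AND true = true
[2.2] exactly-one(false, true) = true
[2] false OR true = true
[3] false → true (antecedent false ⇒ implication holds) = true
[root] true AND true AND true = true
Overall: true → permitted

Permitted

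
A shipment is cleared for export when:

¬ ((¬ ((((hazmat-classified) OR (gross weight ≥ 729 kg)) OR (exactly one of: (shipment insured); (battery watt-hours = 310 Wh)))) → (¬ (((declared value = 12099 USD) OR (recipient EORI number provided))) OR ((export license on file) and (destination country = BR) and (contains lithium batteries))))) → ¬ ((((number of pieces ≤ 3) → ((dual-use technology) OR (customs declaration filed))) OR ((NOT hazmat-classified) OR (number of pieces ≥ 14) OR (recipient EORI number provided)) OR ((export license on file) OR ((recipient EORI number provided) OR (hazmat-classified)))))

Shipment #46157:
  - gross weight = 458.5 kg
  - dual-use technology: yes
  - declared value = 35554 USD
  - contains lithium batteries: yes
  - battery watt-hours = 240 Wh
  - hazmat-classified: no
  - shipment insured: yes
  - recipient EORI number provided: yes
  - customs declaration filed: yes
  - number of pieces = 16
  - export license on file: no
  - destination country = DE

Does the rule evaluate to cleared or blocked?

Cleared

Atomic conditions:
  hazmat-classified: no → false
  gross weight ≥ 729 kg: 458.5 ≥ 729 is false
  shipment insured: yes → true
  battery watt-hours = 310 Wh: 240 == 310 is false
  declared value = 12099 USD: 35554 == 12099 is false
  recipient EORI number provided: yes → true
  export license on file: no → false
  destination country = BR: DE == BR is false
  contains lithium batteries: yes → true
  number of pieces ≤ 3: 16 ≤ 3 is false
  dual-use technology: yes → true
  customs declaration filed: yes → true
  NOT hazmat-classified: no → true
  number of pieces ≥ 14: 16 ≥ 14 is true
Combine:
[1.1.1.1.1] false OR false = false
[1.1.1.1.2] exactly-one(true, false) = true
[1.1.1.1] false OR true = true
[1.1.1] NOT true = false
[1.1.2.1.1] false OR true = true
[1.1.2.1] NOT true = false
[1.1.2.2] false AND false AND true = false
[1.1.2] false OR false = false
[1.1] false → false (antecedent false ⇒ implication holds) = true
[1] NOT true = false
[2.1.1.2] true OR true = true
[2.1.1] false → true (antecedent false ⇒ implication holds) = true
[2.1.2] true OR true OR true = true
[2.1.3.2] true OR false = true
[2.1.3] false OR true = true
[2.1] true OR true OR true = true
[2] NOT true = false
[root] false → false (antecedent false ⇒ implication holds) = true
Overall: true → cleared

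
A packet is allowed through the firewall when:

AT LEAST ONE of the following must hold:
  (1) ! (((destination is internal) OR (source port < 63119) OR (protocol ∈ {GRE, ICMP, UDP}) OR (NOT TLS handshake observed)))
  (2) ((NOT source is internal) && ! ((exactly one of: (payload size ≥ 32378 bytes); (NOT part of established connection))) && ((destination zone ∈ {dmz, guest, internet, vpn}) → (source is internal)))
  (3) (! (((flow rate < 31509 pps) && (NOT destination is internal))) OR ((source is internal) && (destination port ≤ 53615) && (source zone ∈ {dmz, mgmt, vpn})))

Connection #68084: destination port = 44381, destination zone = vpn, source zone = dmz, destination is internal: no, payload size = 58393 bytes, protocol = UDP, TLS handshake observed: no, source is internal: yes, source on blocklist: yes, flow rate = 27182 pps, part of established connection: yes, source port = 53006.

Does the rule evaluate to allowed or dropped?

Allowed

Atomic conditions:
  destination is internal: no → false
  source port < 63119: 53006 < 63119 is true
  protocol ∈ {GRE, ICMP, UDP}: UDP is in the set → true
  NOT TLS handshake observed: no → true
  NOT source is internal: yes → false
  payload size ≥ 32378 bytes: 58393 ≥ 32378 is true
  NOT part of established connection: yes → false
  destination zone ∈ {dmz, guest, internet, vpn}: vpn is in the set → true
  source is internal: yes → true
  flow rate < 31509 pps: 27182 < 31509 is true
  NOT destination is internal: no → true
  destination port ≤ 53615: 44381 ≤ 53615 is true
  source zone ∈ {dmz, mgmt, vpn}: dmz is in the set → true
Combine:
[1.1] false OR true OR true OR true = true
[1] NOT true = false
[2.2.1] exactly-one(true, false) = true
[2.2] NOT true = false
[2.3] true → true = true
[2] false AND false AND true = false
[3.1.1] true AND true = true
[3.1] NOT true = false
[3.2] true AND true AND true = true
[3] false OR true = true
[root] false OR false OR true = true
Overall: true → allowed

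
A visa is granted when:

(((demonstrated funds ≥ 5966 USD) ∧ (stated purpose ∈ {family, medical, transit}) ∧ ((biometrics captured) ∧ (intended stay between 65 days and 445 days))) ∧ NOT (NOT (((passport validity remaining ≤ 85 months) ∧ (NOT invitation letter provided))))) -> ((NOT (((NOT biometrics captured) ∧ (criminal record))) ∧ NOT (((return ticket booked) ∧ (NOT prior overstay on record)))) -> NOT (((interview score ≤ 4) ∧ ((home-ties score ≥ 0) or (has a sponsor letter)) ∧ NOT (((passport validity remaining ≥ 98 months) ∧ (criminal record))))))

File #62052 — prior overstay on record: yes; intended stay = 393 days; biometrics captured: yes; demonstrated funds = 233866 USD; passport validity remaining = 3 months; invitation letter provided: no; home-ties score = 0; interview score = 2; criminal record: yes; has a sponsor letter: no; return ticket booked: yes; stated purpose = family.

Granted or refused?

Refused

Atomic conditions:
  demonstrated funds ≥ 5966 USD: 233866 ≥ 5966 is true
  stated purpose ∈ {family, medical, transit}: family is in the set → true
  biometrics captured: yes → true
  intended stay between 65 days and 445 days: 393 in [65, 445] is true
  passport validity remaining ≤ 85 months: 3 ≤ 85 is true
  NOT invitation letter provided: no → true
  NOT biometrics captured: yes → false
  criminal record: yes → true
  return ticket booked: yes → true
  NOT prior overstay on record: yes → false
  interview score ≤ 4: 2 ≤ 4 is true
  home-ties score ≥ 0: 0 ≥ 0 is true
  has a sponsor letter: no → false
  passport validity remaining ≥ 98 months: 3 ≥ 98 is false
Combine:
[1.1.3] true AND true = true
[1.1] true AND true AND true = true
[1.2.1.1] true AND true = true
[1.2.1] NOT true = false
[1.2] NOT false = true
[1] true AND true = true
[2.1.1.1] false AND true = false
[2.1.1] NOT false = true
[2.1.2.1] true AND false = false
[2.1.2] NOT false = true
[2.1] true AND true = true
[2.2.1.2] true OR false = true
[2.2.1.3.1] false AND true = false
[2.2.1.3] NOT false = true
[2.2.1] true AND true AND true = true
[2.2] NOT true = false
[2] true → false = false
[root] true → false = false
Overall: false → refused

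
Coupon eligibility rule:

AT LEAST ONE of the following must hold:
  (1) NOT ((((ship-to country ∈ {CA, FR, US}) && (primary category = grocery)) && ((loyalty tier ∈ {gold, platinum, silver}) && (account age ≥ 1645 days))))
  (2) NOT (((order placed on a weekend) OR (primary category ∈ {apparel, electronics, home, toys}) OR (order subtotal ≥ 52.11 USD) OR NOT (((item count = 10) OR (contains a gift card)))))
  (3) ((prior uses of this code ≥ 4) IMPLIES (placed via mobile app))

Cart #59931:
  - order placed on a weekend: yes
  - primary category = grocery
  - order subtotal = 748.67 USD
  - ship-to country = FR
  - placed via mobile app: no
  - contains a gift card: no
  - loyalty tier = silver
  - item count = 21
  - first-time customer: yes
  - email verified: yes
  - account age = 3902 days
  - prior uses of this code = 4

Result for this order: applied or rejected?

Atomic conditions:
  ship-to country ∈ {CA, FR, US}: FR is in the set → true
  primary category = grocery: grocery == grocery is true
  loyalty tier ∈ {gold, platinum, silver}: silver is in the set → true
  account age ≥ 1645 days: 3902 ≥ 1645 is true
  order placed on a weekend: yes → true
  primary category ∈ {apparel, electronics, home, toys}: grocery is not in the set → false
  order subtotal ≥ 52.11 USD: 748.67 ≥ 52.11 is true
  item count = 10: 21 == 10 is false
  contains a gift card: no → false
  prior uses of this code ≥ 4: 4 ≥ 4 is true
  placed via mobile app: no → false
Combine:
[1.1.1] true AND true = true
[1.1.2] true AND true = true
[1.1] true AND true = true
[1] NOT true = false
[2.1.4.1] false OR false = false
[2.1.4] NOT false = true
[2.1] true OR false OR true OR true = true
[2] NOT true = false
[3] true → false = false
[root] false OR false OR false = false
Overall: false → rejected

Rejected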